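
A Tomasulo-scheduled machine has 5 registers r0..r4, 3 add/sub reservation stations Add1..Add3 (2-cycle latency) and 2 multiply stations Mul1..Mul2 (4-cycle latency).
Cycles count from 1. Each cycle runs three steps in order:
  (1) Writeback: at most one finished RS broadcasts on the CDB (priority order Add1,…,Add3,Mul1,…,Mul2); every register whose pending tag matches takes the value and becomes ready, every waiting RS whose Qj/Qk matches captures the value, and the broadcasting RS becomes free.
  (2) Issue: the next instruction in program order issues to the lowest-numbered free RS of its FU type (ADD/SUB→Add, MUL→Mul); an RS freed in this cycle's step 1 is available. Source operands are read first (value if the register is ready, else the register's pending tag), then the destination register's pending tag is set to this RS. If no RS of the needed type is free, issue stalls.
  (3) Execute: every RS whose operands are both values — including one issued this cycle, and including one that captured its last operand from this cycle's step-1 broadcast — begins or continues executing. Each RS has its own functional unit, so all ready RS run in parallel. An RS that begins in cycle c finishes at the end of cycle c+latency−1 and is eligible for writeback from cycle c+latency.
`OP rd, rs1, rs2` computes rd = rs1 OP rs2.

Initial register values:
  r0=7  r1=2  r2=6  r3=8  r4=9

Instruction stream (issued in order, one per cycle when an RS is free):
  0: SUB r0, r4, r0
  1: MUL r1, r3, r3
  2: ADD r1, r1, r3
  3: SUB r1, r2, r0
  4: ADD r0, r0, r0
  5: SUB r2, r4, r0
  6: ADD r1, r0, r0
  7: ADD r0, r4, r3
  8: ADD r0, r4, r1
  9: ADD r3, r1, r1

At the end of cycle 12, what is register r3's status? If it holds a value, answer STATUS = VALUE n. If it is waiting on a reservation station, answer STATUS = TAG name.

c1: issue SUB r0<-Add1 | r0:Add1,r1:2,r2:6,r3:8,r4:9
c2: issue MUL r1<-Mul1 | r0:Add1,r1:Mul1,r2:6,r3:8,r4:9
c3: CDB Add1=2; issue ADD r1<-Add1 | r0:2,r1:Add1,r2:6,r3:8,r4:9
c4: issue SUB r1<-Add2 | r0:2,r1:Add2,r2:6,r3:8,r4:9
c5: issue ADD r0<-Add3 | r0:Add3,r1:Add2,r2:6,r3:8,r4:9
c6: CDB Add2=4; issue SUB r2<-Add2 | r0:Add3,r1:4,r2:Add2,r3:8,r4:9
c7: CDB Add3=4; issue ADD r1<-Add3 | r0:4,r1:Add3,r2:Add2,r3:8,r4:9
c8: CDB Mul1=64; stall | r0:4,r1:Add3,r2:Add2,r3:8,r4:9
c9: CDB Add2=5; issue ADD r0<-Add2 | r0:Add2,r1:Add3,r2:5,r3:8,r4:9
c10: CDB Add1=72; issue ADD r0<-Add1 | r0:Add1,r1:Add3,r2:5,r3:8,r4:9
c11: CDB Add2=17; issue ADD r3<-Add2 | r0:Add1,r1:Add3,r2:5,r3:Add2,r4:9
c12: CDB Add3=8 | r0:Add1,r1:8,r2:5,r3:Add2,r4:9

STATUS = TAG Add2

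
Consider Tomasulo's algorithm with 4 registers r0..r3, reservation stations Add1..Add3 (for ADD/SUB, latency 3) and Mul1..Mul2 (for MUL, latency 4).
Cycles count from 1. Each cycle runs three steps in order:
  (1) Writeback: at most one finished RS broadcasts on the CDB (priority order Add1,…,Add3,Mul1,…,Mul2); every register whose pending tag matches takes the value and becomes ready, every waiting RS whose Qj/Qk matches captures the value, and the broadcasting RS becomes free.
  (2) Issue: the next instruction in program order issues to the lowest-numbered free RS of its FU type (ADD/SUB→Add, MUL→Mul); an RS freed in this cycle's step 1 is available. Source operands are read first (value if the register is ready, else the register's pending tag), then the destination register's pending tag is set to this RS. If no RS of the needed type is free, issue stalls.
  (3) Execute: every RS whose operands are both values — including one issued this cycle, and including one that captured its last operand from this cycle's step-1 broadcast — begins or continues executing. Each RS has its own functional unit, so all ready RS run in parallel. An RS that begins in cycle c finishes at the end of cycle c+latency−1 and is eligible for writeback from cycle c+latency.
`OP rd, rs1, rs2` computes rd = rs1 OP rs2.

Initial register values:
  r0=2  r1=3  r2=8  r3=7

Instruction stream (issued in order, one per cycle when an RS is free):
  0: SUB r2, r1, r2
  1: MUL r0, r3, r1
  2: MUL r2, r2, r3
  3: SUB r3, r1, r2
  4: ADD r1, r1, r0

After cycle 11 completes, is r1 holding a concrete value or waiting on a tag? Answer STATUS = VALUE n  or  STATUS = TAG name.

cycle 1: issue SUB r2<-Add1 // r0:2,r1:3,r2:Add1,r3:7
cycle 2: issue MUL r0<-Mul1 // r0:Mul1,r1:3,r2:Add1,r3:7
cycle 3: issue MUL r2<-Mul2 // r0:Mul1,r1:3,r2:Mul2,r3:7
cycle 4: CDB Add1=-5; issue SUB r3<-Add1 // r0:Mul1,r1:3,r2:Mul2,r3:Add1
cycle 5: issue ADD r1<-Add2 // r0:Mul1,r1:Add2,r2:Mul2,r3:Add1
cycle 6: CDB Mul1=21 // r0:21,r1:Add2,r2:Mul2,r3:Add1
cycle 7: - // r0:21,r1:Add2,r2:Mul2,r3:Add1
cycle 8: CDB Mul2=-35 // r0:21,r1:Add2,r2:-35,r3:Add1
cycle 9: CDB Add2=24 // r0:21,r1:24,r2:-35,r3:Add1
cycle 10: - // r0:21,r1:24,r2:-35,r3:Add1
cycle 11: CDB Add1=38 // r0:21,r1:24,r2:-35,r3:38

STATUS = VALUE 24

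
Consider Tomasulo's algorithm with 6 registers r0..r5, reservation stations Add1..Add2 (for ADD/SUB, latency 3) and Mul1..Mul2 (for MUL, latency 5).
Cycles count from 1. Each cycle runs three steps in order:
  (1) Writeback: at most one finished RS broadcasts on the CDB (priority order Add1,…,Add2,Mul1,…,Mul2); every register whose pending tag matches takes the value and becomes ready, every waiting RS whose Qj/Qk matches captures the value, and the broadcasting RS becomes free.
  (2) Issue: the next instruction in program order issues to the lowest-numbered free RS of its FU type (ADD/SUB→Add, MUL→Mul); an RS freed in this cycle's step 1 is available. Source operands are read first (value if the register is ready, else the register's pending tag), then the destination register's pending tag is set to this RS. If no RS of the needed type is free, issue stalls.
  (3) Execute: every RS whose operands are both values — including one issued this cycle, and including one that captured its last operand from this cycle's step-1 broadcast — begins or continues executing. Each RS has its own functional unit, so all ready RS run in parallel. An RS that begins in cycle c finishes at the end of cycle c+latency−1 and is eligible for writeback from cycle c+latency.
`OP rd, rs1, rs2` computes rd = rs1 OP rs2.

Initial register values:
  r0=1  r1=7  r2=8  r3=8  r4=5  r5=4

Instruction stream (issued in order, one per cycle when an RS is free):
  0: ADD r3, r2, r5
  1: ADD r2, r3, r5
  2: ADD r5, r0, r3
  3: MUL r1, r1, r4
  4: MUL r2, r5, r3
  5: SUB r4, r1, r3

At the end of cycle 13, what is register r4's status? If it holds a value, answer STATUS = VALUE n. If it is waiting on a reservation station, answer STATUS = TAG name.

c1: issue ADD r3<-Add1 | r0:1,r1:7,r2:8,r3:Add1,r4:5,r5:4
c2: issue ADD r2<-Add2 | r0:1,r1:7,r2:Add2,r3:Add1,r4:5,r5:4
c3: stall | r0:1,r1:7,r2:Add2,r3:Add1,r4:5,r5:4
c4: CDB Add1=12; issue ADD r5<-Add1 | r0:1,r1:7,r2:Add2,r3:12,r4:5,r5:Add1
c5: issue MUL r1<-Mul1 | r0:1,r1:Mul1,r2:Add2,r3:12,r4:5,r5:Add1
c6: issue MUL r2<-Mul2 | r0:1,r1:Mul1,r2:Mul2,r3:12,r4:5,r5:Add1
c7: CDB Add1=13; issue SUB r4<-Add1 | r0:1,r1:Mul1,r2:Mul2,r3:12,r4:Add1,r5:13
c8: CDB Add2=16 | r0:1,r1:Mul1,r2:Mul2,r3:12,r4:Add1,r5:13
c9: - | r0:1,r1:Mul1,r2:Mul2,r3:12,r4:Add1,r5:13
c10: CDB Mul1=35 | r0:1,r1:35,r2:Mul2,r3:12,r4:Add1,r5:13
c11: - | r0:1,r1:35,r2:Mul2,r3:12,r4:Add1,r5:13
c12: CDB Mul2=156 | r0:1,r1:35,r2:156,r3:12,r4:Add1,r5:13
c13: CDB Add1=23 | r0:1,r1:35,r2:156,r3:12,r4:23,r5:13

STATUS = VALUE 23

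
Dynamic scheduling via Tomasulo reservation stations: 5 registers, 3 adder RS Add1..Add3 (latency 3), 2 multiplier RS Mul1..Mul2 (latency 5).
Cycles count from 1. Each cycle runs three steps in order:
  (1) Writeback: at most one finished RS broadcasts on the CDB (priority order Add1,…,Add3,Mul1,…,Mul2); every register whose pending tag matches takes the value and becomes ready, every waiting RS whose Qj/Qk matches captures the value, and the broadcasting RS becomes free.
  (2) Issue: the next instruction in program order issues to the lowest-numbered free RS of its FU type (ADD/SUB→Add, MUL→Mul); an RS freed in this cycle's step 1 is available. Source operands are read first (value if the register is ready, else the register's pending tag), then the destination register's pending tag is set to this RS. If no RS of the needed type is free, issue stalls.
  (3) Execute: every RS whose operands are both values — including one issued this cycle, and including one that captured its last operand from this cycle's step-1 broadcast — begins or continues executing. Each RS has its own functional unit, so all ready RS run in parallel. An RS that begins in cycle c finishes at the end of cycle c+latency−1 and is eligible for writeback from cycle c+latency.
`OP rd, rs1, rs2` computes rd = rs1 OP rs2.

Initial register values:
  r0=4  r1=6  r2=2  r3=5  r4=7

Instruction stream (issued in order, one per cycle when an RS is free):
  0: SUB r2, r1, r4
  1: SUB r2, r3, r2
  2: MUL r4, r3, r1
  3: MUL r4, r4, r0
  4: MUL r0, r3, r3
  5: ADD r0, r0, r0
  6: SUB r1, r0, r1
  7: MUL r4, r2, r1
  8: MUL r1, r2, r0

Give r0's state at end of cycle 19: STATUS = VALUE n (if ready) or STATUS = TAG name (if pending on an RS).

STATUS = VALUE 50

c1: issue SUB r2<-Add1 | r0:4,r1:6,r2:Add1,r3:5,r4:7
c2: issue SUB r2<-Add2 | r0:4,r1:6,r2:Add2,r3:5,r4:7
c3: issue MUL r4<-Mul1 | r0:4,r1:6,r2:Add2,r3:5,r4:Mul1
c4: CDB Add1=-1; issue MUL r4<-Mul2 | r0:4,r1:6,r2:Add2,r3:5,r4:Mul2
c5: stall | r0:4,r1:6,r2:Add2,r3:5,r4:Mul2
c6: stall | r0:4,r1:6,r2:Add2,r3:5,r4:Mul2
c7: CDB Add2=6; stall | r0:4,r1:6,r2:6,r3:5,r4:Mul2
c8: CDB Mul1=30; issue MUL r0<-Mul1 | r0:Mul1,r1:6,r2:6,r3:5,r4:Mul2
c9: issue ADD r0<-Add1 | r0:Add1,r1:6,r2:6,r3:5,r4:Mul2
c10: issue SUB r1<-Add2 | r0:Add1,r1:Add2,r2:6,r3:5,r4:Mul2
c11: stall | r0:Add1,r1:Add2,r2:6,r3:5,r4:Mul2
c12: stall | r0:Add1,r1:Add2,r2:6,r3:5,r4:Mul2
c13: CDB Mul1=25; issue MUL r4<-Mul1 | r0:Add1,r1:Add2,r2:6,r3:5,r4:Mul1
c14: CDB Mul2=120; issue MUL r1<-Mul2 | r0:Add1,r1:Mul2,r2:6,r3:5,r4:Mul1
c15: - | r0:Add1,r1:Mul2,r2:6,r3:5,r4:Mul1
c16: CDB Add1=50 | r0:50,r1:Mul2,r2:6,r3:5,r4:Mul1
c17: - | r0:50,r1:Mul2,r2:6,r3:5,r4:Mul1
c18: - | r0:50,r1:Mul2,r2:6,r3:5,r4:Mul1
c19: CDB Add2=44 | r0:50,r1:Mul2,r2:6,r3:5,r4:Mul1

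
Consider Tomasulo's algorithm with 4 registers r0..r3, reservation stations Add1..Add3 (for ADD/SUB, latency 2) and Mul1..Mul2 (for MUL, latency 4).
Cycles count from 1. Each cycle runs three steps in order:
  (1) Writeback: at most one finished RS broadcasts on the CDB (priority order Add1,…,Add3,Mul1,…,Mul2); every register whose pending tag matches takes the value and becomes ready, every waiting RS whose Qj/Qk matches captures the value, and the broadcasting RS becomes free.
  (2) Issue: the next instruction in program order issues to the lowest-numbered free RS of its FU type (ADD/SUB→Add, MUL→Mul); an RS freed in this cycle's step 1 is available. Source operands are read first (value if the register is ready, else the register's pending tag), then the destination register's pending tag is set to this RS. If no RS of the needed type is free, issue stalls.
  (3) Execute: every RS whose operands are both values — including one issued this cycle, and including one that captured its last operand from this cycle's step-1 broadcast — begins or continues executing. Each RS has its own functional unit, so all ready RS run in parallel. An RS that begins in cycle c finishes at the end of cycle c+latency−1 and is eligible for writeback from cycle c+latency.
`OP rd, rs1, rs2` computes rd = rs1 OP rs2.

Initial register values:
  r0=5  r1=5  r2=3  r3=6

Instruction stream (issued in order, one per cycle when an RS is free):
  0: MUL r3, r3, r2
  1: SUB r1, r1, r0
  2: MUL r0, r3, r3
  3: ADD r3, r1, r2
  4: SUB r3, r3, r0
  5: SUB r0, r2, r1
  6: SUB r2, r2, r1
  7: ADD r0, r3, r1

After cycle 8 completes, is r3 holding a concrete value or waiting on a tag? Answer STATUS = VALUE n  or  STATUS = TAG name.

cycle 1: issue MUL r3<-Mul1 // r0:5,r1:5,r2:3,r3:Mul1
cycle 2: issue SUB r1<-Add1 // r0:5,r1:Add1,r2:3,r3:Mul1
cycle 3: issue MUL r0<-Mul2 // r0:Mul2,r1:Add1,r2:3,r3:Mul1
cycle 4: CDB Add1=0; issue ADD r3<-Add1 // r0:Mul2,r1:0,r2:3,r3:Add1
cycle 5: CDB Mul1=18; issue SUB r3<-Add2 // r0:Mul2,r1:0,r2:3,r3:Add2
cycle 6: CDB Add1=3; issue SUB r0<-Add1 // r0:Add1,r1:0,r2:3,r3:Add2
cycle 7: issue SUB r2<-Add3 // r0:Add1,r1:0,r2:Add3,r3:Add2
cycle 8: CDB Add1=3; issue ADD r0<-Add1 // r0:Add1,r1:0,r2:Add3,r3:Add2

STATUS = TAG Add2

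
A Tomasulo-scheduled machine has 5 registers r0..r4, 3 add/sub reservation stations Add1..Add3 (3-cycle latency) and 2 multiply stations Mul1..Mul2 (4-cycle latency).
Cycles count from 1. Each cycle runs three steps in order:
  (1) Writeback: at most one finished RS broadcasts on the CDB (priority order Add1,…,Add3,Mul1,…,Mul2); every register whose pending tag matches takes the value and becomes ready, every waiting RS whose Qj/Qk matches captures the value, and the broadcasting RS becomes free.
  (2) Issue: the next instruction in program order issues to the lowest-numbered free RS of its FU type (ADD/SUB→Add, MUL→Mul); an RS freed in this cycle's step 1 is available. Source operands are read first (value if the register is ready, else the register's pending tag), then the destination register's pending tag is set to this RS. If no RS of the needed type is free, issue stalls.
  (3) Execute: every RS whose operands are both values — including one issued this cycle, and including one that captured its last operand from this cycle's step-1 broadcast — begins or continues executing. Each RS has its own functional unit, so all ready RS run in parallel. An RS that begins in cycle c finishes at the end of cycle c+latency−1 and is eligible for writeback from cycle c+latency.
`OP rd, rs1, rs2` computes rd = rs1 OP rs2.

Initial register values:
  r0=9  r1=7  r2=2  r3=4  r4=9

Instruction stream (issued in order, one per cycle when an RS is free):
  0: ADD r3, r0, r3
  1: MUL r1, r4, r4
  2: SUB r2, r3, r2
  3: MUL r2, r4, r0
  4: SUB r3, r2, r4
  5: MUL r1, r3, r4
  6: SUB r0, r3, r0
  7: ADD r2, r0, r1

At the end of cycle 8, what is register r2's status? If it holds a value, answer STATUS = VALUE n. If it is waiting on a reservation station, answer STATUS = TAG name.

  c1: issue ADD r3<-Add1  regs: r0:9,r1:7,r2:2,r3:Add1,r4:9
  c2: issue MUL r1<-Mul1  regs: r0:9,r1:Mul1,r2:2,r3:Add1,r4:9
  c3: issue SUB r2<-Add2  regs: r0:9,r1:Mul1,r2:Add2,r3:Add1,r4:9
  c4: CDB Add1=13; issue MUL r2<-Mul2  regs: r0:9,r1:Mul1,r2:Mul2,r3:13,r4:9
  c5: issue SUB r3<-Add1  regs: r0:9,r1:Mul1,r2:Mul2,r3:Add1,r4:9
  c6: CDB Mul1=81; issue MUL r1<-Mul1  regs: r0:9,r1:Mul1,r2:Mul2,r3:Add1,r4:9
  c7: CDB Add2=11; issue SUB r0<-Add2  regs: r0:Add2,r1:Mul1,r2:Mul2,r3:Add1,r4:9
  c8: CDB Mul2=81; issue ADD r2<-Add3  regs: r0:Add2,r1:Mul1,r2:Add3,r3:Add1,r4:9

STATUS = TAG Add3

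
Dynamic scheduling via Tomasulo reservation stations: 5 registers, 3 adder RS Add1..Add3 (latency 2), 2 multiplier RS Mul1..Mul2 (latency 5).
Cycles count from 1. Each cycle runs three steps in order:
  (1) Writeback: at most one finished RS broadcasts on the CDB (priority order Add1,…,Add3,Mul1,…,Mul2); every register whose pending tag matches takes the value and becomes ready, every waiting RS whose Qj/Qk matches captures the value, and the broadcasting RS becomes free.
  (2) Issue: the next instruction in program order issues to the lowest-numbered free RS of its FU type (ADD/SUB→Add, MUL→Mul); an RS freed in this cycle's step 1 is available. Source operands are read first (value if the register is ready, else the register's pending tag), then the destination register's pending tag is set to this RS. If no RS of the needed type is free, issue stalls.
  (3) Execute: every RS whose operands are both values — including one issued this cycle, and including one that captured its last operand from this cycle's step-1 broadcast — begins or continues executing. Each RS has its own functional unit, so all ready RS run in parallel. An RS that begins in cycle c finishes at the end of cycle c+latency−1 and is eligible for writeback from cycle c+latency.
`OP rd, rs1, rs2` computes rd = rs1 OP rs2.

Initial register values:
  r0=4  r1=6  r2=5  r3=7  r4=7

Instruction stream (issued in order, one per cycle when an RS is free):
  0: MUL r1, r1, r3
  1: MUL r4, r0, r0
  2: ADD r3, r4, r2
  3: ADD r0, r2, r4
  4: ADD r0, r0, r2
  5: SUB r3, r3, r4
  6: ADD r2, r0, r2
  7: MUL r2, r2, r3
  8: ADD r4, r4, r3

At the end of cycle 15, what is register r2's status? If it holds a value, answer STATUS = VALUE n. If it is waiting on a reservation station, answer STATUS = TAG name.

STATUS = TAG Mul1

cycle 1: issue MUL r1<-Mul1 // r0:4,r1:Mul1,r2:5,r3:7,r4:7
cycle 2: issue MUL r4<-Mul2 // r0:4,r1:Mul1,r2:5,r3:7,r4:Mul2
cycle 3: issue ADD r3<-Add1 // r0:4,r1:Mul1,r2:5,r3:Add1,r4:Mul2
cycle 4: issue ADD r0<-Add2 // r0:Add2,r1:Mul1,r2:5,r3:Add1,r4:Mul2
cycle 5: issue ADD r0<-Add3 // r0:Add3,r1:Mul1,r2:5,r3:Add1,r4:Mul2
cycle 6: CDB Mul1=42; stall // r0:Add3,r1:42,r2:5,r3:Add1,r4:Mul2
cycle 7: CDB Mul2=16; stall // r0:Add3,r1:42,r2:5,r3:Add1,r4:16
cycle 8: stall // r0:Add3,r1:42,r2:5,r3:Add1,r4:16
cycle 9: CDB Add1=21; issue SUB r3<-Add1 // r0:Add3,r1:42,r2:5,r3:Add1,r4:16
cycle 10: CDB Add2=21; issue ADD r2<-Add2 // r0:Add3,r1:42,r2:Add2,r3:Add1,r4:16
cycle 11: CDB Add1=5; issue MUL r2<-Mul1 // r0:Add3,r1:42,r2:Mul1,r3:5,r4:16
cycle 12: CDB Add3=26; issue ADD r4<-Add1 // r0:26,r1:42,r2:Mul1,r3:5,r4:Add1
cycle 13: - // r0:26,r1:42,r2:Mul1,r3:5,r4:Add1
cycle 14: CDB Add1=21 // r0:26,r1:42,r2:Mul1,r3:5,r4:21
cycle 15: CDB Add2=31 // r0:26,r1:42,r2:Mul1,r3:5,r4:21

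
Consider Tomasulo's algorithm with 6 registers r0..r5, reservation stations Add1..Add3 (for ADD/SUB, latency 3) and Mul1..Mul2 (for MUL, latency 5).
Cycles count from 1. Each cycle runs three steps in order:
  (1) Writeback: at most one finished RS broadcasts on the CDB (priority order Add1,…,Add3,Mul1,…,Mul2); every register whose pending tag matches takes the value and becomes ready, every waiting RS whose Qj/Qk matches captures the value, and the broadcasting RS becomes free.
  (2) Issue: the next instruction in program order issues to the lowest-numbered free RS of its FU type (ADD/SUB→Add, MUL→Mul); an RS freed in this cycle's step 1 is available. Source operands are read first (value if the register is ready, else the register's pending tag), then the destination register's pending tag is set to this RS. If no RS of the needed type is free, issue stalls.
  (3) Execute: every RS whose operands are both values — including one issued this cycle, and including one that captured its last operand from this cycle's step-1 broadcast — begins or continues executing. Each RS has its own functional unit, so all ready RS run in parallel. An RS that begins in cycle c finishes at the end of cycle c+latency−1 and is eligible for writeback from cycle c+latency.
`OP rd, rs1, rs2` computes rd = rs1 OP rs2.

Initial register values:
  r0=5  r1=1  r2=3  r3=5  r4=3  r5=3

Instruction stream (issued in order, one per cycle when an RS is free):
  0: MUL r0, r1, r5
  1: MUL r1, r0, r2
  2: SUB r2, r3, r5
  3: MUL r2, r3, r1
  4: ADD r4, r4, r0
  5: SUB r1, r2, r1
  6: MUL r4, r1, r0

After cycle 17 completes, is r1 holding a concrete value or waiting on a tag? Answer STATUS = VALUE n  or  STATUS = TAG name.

STATUS = TAG Add2

  c1: issue MUL r0<-Mul1  regs: r0:Mul1,r1:1,r2:3,r3:5,r4:3,r5:3
  c2: issue MUL r1<-Mul2  regs: r0:Mul1,r1:Mul2,r2:3,r3:5,r4:3,r5:3
  c3: issue SUB r2<-Add1  regs: r0:Mul1,r1:Mul2,r2:Add1,r3:5,r4:3,r5:3
  c4: stall  regs: r0:Mul1,r1:Mul2,r2:Add1,r3:5,r4:3,r5:3
  c5: stall  regs: r0:Mul1,r1:Mul2,r2:Add1,r3:5,r4:3,r5:3
  c6: CDB Add1=2; stall  regs: r0:Mul1,r1:Mul2,r2:2,r3:5,r4:3,r5:3
  c7: CDB Mul1=3; issue MUL r2<-Mul1  regs: r0:3,r1:Mul2,r2:Mul1,r3:5,r4:3,r5:3
  c8: issue ADD r4<-Add1  regs: r0:3,r1:Mul2,r2:Mul1,r3:5,r4:Add1,r5:3
  c9: issue SUB r1<-Add2  regs: r0:3,r1:Add2,r2:Mul1,r3:5,r4:Add1,r5:3
  c10: stall  regs: r0:3,r1:Add2,r2:Mul1,r3:5,r4:Add1,r5:3
  c11: CDB Add1=6; stall  regs: r0:3,r1:Add2,r2:Mul1,r3:5,r4:6,r5:3
  c12: CDB Mul2=9; issue MUL r4<-Mul2  regs: r0:3,r1:Add2,r2:Mul1,r3:5,r4:Mul2,r5:3
  c13: -  regs: r0:3,r1:Add2,r2:Mul1,r3:5,r4:Mul2,r5:3
  c14: -  regs: r0:3,r1:Add2,r2:Mul1,r3:5,r4:Mul2,r5:3
  c15: -  regs: r0:3,r1:Add2,r2:Mul1,r3:5,r4:Mul2,r5:3
  c16: -  regs: r0:3,r1:Add2,r2:Mul1,r3:5,r4:Mul2,r5:3
  c17: CDB Mul1=45  regs: r0:3,r1:Add2,r2:45,r3:5,r4:Mul2,r5:3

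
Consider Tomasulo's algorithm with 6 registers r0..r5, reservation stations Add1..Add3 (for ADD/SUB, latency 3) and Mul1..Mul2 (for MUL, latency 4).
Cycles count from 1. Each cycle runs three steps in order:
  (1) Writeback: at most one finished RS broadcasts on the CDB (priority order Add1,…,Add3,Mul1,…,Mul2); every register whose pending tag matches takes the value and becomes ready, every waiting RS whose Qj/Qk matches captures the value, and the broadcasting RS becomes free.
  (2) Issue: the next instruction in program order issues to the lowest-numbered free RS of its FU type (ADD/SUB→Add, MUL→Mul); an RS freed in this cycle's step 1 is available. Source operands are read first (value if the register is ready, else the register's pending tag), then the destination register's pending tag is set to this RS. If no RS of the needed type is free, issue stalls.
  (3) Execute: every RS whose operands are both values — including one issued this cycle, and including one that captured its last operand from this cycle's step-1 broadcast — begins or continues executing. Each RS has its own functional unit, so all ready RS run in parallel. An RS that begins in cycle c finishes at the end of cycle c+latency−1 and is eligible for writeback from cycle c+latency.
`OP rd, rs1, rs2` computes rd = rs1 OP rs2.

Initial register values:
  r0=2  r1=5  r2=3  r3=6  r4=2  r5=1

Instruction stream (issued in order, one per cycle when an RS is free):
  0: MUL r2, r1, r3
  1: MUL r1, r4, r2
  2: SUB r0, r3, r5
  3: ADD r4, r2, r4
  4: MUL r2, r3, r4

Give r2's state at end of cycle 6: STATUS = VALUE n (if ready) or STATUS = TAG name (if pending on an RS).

c1: issue MUL r2<-Mul1 | r0:2,r1:5,r2:Mul1,r3:6,r4:2,r5:1
c2: issue MUL r1<-Mul2 | r0:2,r1:Mul2,r2:Mul1,r3:6,r4:2,r5:1
c3: issue SUB r0<-Add1 | r0:Add1,r1:Mul2,r2:Mul1,r3:6,r4:2,r5:1
c4: issue ADD r4<-Add2 | r0:Add1,r1:Mul2,r2:Mul1,r3:6,r4:Add2,r5:1
c5: CDB Mul1=30; issue MUL r2<-Mul1 | r0:Add1,r1:Mul2,r2:Mul1,r3:6,r4:Add2,r5:1
c6: CDB Add1=5 | r0:5,r1:Mul2,r2:Mul1,r3:6,r4:Add2,r5:1

STATUS = TAG Mul1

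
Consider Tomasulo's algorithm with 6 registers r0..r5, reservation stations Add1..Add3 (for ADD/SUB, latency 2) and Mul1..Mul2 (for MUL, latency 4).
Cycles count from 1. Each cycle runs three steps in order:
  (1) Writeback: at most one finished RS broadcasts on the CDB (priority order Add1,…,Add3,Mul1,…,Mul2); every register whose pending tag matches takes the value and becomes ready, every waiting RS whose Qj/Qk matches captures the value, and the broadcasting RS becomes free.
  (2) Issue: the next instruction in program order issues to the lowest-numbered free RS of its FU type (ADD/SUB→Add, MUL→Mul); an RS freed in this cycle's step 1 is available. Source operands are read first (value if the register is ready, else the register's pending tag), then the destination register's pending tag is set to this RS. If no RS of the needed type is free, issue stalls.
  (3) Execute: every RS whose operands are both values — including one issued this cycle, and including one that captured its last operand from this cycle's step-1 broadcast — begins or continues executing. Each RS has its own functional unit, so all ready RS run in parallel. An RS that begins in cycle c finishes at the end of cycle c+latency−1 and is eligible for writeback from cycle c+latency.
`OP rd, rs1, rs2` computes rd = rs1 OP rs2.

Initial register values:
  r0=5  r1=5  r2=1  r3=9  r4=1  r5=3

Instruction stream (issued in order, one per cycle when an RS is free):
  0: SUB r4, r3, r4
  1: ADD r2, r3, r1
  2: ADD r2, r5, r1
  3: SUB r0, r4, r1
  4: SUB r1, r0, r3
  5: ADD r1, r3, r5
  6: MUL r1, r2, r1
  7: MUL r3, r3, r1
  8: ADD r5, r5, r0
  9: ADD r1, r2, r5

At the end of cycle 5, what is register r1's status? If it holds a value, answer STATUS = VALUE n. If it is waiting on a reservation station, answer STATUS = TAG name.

STATUS = TAG Add1

cycle 1: issue SUB r4<-Add1 // r0:5,r1:5,r2:1,r3:9,r4:Add1,r5:3
cycle 2: issue ADD r2<-Add2 // r0:5,r1:5,r2:Add2,r3:9,r4:Add1,r5:3
cycle 3: CDB Add1=8; issue ADD r2<-Add1 // r0:5,r1:5,r2:Add1,r3:9,r4:8,r5:3
cycle 4: CDB Add2=14; issue SUB r0<-Add2 // r0:Add2,r1:5,r2:Add1,r3:9,r4:8,r5:3
cycle 5: CDB Add1=8; issue SUB r1<-Add1 // r0:Add2,r1:Add1,r2:8,r3:9,r4:8,r5:3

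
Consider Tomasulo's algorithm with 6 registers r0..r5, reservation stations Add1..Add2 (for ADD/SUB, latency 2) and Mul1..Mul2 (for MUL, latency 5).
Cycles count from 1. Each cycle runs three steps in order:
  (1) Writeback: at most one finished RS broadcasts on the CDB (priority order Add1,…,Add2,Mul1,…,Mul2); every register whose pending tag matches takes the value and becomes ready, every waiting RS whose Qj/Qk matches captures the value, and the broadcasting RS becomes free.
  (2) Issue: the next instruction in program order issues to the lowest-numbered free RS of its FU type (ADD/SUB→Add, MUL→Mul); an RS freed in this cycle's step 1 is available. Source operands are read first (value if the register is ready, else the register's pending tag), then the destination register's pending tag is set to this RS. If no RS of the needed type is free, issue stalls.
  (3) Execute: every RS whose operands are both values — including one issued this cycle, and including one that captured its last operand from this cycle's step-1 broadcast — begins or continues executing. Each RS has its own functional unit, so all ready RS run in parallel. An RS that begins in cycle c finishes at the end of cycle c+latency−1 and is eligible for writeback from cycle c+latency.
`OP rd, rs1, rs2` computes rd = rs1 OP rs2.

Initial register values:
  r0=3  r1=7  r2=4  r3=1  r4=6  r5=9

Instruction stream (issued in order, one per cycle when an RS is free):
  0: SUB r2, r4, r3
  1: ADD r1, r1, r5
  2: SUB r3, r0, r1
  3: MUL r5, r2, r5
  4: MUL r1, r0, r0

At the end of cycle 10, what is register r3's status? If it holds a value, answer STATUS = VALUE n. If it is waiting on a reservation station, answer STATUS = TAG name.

cycle 1: issue SUB r2<-Add1 // r0:3,r1:7,r2:Add1,r3:1,r4:6,r5:9
cycle 2: issue ADD r1<-Add2 // r0:3,r1:Add2,r2:Add1,r3:1,r4:6,r5:9
cycle 3: CDB Add1=5; issue SUB r3<-Add1 // r0:3,r1:Add2,r2:5,r3:Add1,r4:6,r5:9
cycle 4: CDB Add2=16; issue MUL r5<-Mul1 // r0:3,r1:16,r2:5,r3:Add1,r4:6,r5:Mul1
cycle 5: issue MUL r1<-Mul2 // r0:3,r1:Mul2,r2:5,r3:Add1,r4:6,r5:Mul1
cycle 6: CDB Add1=-13 // r0:3,r1:Mul2,r2:5,r3:-13,r4:6,r5:Mul1
cycle 7: - // r0:3,r1:Mul2,r2:5,r3:-13,r4:6,r5:Mul1
cycle 8: - // r0:3,r1:Mul2,r2:5,r3:-13,r4:6,r5:Mul1
cycle 9: CDB Mul1=45 // r0:3,r1:Mul2,r2:5,r3:-13,r4:6,r5:45
cycle 10: CDB Mul2=9 // r0:3,r1:9,r2:5,r3:-13,r4:6,r5:45

STATUS = VALUE -13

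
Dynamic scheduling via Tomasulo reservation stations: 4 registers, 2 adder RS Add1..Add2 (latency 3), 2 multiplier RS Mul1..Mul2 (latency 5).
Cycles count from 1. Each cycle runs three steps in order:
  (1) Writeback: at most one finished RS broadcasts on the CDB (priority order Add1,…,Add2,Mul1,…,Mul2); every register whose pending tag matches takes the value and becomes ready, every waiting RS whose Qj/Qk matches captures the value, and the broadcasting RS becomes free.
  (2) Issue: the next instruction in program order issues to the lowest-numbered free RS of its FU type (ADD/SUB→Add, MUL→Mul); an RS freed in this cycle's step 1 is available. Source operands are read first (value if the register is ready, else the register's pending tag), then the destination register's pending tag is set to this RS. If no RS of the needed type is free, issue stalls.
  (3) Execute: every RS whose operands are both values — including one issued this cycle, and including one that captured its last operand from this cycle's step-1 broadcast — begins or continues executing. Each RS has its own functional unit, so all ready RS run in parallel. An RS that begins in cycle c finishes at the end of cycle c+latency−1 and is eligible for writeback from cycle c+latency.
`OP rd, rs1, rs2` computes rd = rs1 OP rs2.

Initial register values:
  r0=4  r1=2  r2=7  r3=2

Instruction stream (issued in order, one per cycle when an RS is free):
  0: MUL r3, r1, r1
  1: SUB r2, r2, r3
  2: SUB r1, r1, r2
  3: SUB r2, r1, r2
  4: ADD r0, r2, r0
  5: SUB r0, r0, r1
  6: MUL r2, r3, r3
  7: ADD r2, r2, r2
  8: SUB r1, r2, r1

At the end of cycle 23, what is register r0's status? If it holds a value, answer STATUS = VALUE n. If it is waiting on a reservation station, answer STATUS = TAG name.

STATUS = VALUE 1

cycle 1: issue MUL r3<-Mul1 // r0:4,r1:2,r2:7,r3:Mul1
cycle 2: issue SUB r2<-Add1 // r0:4,r1:2,r2:Add1,r3:Mul1
cycle 3: issue SUB r1<-Add2 // r0:4,r1:Add2,r2:Add1,r3:Mul1
cycle 4: stall // r0:4,r1:Add2,r2:Add1,r3:Mul1
cycle 5: stall // r0:4,r1:Add2,r2:Add1,r3:Mul1
cycle 6: CDB Mul1=4; stall // r0:4,r1:Add2,r2:Add1,r3:4
cycle 7: stall // r0:4,r1:Add2,r2:Add1,r3:4
cycle 8: stall // r0:4,r1:Add2,r2:Add1,r3:4
cycle 9: CDB Add1=3; issue SUB r2<-Add1 // r0:4,r1:Add2,r2:Add1,r3:4
cycle 10: stall // r0:4,r1:Add2,r2:Add1,r3:4
cycle 11: stall // r0:4,r1:Add2,r2:Add1,r3:4
cycle 12: CDB Add2=-1; issue ADD r0<-Add2 // r0:Add2,r1:-1,r2:Add1,r3:4
cycle 13: stall // r0:Add2,r1:-1,r2:Add1,r3:4
cycle 14: stall // r0:Add2,r1:-1,r2:Add1,r3:4
cycle 15: CDB Add1=-4; issue SUB r0<-Add1 // r0:Add1,r1:-1,r2:-4,r3:4
cycle 16: issue MUL r2<-Mul1 // r0:Add1,r1:-1,r2:Mul1,r3:4
cycle 17: stall // r0:Add1,r1:-1,r2:Mul1,r3:4
cycle 18: CDB Add2=0; issue ADD r2<-Add2 // r0:Add1,r1:-1,r2:Add2,r3:4
cycle 19: stall // r0:Add1,r1:-1,r2:Add2,r3:4
cycle 20: stall // r0:Add1,r1:-1,r2:Add2,r3:4
cycle 21: CDB Add1=1; issue SUB r1<-Add1 // r0:1,r1:Add1,r2:Add2,r3:4
cycle 22: CDB Mul1=16 // r0:1,r1:Add1,r2:Add2,r3:4
cycle 23: - // r0:1,r1:Add1,r2:Add2,r3:4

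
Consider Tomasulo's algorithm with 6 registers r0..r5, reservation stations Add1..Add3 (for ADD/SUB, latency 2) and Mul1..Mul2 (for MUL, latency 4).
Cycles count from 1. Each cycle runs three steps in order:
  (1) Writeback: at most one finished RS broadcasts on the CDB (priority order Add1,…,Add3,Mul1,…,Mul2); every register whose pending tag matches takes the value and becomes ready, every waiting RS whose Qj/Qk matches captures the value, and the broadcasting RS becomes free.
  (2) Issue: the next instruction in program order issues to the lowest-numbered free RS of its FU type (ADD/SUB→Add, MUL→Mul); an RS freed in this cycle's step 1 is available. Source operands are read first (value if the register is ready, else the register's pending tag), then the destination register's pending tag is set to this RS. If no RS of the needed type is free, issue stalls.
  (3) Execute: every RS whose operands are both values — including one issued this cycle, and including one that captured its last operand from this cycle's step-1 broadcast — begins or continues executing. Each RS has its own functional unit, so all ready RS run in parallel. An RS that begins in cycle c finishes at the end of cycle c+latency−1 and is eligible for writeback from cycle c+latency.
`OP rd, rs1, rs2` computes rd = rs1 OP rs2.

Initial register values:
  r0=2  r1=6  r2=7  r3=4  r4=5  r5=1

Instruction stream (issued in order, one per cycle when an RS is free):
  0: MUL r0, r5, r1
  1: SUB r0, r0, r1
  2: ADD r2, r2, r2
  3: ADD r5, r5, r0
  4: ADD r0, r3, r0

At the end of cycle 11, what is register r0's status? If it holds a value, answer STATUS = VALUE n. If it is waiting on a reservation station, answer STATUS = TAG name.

STATUS = VALUE 4

  c1: issue MUL r0<-Mul1  regs: r0:Mul1,r1:6,r2:7,r3:4,r4:5,r5:1
  c2: issue SUB r0<-Add1  regs: r0:Add1,r1:6,r2:7,r3:4,r4:5,r5:1
  c3: issue ADD r2<-Add2  regs: r0:Add1,r1:6,r2:Add2,r3:4,r4:5,r5:1
  c4: issue ADD r5<-Add3  regs: r0:Add1,r1:6,r2:Add2,r3:4,r4:5,r5:Add3
  c5: CDB Add2=14; issue ADD r0<-Add2  regs: r0:Add2,r1:6,r2:14,r3:4,r4:5,r5:Add3
  c6: CDB Mul1=6  regs: r0:Add2,r1:6,r2:14,r3:4,r4:5,r5:Add3
  c7: -  regs: r0:Add2,r1:6,r2:14,r3:4,r4:5,r5:Add3
  c8: CDB Add1=0  regs: r0:Add2,r1:6,r2:14,r3:4,r4:5,r5:Add3
  c9: -  regs: r0:Add2,r1:6,r2:14,r3:4,r4:5,r5:Add3
  c10: CDB Add2=4  regs: r0:4,r1:6,r2:14,r3:4,r4:5,r5:Add3
  c11: CDB Add3=1  regs: r0:4,r1:6,r2:14,r3:4,r4:5,r5:1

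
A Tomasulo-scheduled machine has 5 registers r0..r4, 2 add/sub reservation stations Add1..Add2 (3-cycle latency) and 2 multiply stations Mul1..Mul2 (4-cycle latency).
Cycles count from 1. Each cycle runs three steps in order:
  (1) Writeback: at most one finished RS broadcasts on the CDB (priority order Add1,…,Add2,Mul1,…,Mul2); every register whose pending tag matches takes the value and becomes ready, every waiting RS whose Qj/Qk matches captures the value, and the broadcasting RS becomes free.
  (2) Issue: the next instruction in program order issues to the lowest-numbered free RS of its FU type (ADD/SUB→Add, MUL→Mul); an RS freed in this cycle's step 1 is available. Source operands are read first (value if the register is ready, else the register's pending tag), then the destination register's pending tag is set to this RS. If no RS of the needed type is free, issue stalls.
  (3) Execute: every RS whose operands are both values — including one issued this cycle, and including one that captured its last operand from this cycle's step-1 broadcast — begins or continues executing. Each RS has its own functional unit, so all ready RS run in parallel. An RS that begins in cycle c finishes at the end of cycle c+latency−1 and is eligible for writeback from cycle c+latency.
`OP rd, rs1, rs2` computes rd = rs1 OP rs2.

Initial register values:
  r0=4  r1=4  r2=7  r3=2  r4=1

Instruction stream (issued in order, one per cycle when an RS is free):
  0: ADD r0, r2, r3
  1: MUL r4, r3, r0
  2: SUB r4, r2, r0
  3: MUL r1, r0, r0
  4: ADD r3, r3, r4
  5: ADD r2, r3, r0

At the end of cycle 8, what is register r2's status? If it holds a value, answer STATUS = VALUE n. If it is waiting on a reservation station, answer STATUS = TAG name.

STATUS = TAG Add2

  c1: issue ADD r0<-Add1  regs: r0:Add1,r1:4,r2:7,r3:2,r4:1
  c2: issue MUL r4<-Mul1  regs: r0:Add1,r1:4,r2:7,r3:2,r4:Mul1
  c3: issue SUB r4<-Add2  regs: r0:Add1,r1:4,r2:7,r3:2,r4:Add2
  c4: CDB Add1=9; issue MUL r1<-Mul2  regs: r0:9,r1:Mul2,r2:7,r3:2,r4:Add2
  c5: issue ADD r3<-Add1  regs: r0:9,r1:Mul2,r2:7,r3:Add1,r4:Add2
  c6: stall  regs: r0:9,r1:Mul2,r2:7,r3:Add1,r4:Add2
  c7: CDB Add2=-2; issue ADD r2<-Add2  regs: r0:9,r1:Mul2,r2:Add2,r3:Add1,r4:-2
  c8: CDB Mul1=18  regs: r0:9,r1:Mul2,r2:Add2,r3:Add1,r4:-2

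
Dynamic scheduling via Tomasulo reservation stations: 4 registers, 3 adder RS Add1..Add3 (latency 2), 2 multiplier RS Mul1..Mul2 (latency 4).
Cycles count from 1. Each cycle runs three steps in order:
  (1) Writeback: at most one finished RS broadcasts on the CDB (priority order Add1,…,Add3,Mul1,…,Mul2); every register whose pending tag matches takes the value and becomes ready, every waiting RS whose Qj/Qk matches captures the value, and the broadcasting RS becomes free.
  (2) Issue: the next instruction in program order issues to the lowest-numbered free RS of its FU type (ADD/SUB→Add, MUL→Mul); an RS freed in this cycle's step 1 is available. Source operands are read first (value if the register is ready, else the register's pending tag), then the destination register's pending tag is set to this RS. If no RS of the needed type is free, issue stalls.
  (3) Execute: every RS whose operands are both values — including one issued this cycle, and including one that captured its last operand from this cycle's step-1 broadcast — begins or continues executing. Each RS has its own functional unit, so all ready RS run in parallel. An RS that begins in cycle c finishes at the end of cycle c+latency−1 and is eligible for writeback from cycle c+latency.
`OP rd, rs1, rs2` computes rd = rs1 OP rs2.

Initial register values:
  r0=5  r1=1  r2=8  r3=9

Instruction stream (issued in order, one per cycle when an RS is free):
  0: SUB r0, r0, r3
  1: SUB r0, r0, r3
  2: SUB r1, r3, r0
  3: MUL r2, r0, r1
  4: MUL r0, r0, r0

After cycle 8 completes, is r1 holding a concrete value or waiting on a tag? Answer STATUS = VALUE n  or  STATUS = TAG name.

STATUS = VALUE 22

c1: issue SUB r0<-Add1 | r0:Add1,r1:1,r2:8,r3:9
c2: issue SUB r0<-Add2 | r0:Add2,r1:1,r2:8,r3:9
c3: CDB Add1=-4; issue SUB r1<-Add1 | r0:Add2,r1:Add1,r2:8,r3:9
c4: issue MUL r2<-Mul1 | r0:Add2,r1:Add1,r2:Mul1,r3:9
c5: CDB Add2=-13; issue MUL r0<-Mul2 | r0:Mul2,r1:Add1,r2:Mul1,r3:9
c6: - | r0:Mul2,r1:Add1,r2:Mul1,r3:9
c7: CDB Add1=22 | r0:Mul2,r1:22,r2:Mul1,r3:9
c8: - | r0:Mul2,r1:22,r2:Mul1,r3:9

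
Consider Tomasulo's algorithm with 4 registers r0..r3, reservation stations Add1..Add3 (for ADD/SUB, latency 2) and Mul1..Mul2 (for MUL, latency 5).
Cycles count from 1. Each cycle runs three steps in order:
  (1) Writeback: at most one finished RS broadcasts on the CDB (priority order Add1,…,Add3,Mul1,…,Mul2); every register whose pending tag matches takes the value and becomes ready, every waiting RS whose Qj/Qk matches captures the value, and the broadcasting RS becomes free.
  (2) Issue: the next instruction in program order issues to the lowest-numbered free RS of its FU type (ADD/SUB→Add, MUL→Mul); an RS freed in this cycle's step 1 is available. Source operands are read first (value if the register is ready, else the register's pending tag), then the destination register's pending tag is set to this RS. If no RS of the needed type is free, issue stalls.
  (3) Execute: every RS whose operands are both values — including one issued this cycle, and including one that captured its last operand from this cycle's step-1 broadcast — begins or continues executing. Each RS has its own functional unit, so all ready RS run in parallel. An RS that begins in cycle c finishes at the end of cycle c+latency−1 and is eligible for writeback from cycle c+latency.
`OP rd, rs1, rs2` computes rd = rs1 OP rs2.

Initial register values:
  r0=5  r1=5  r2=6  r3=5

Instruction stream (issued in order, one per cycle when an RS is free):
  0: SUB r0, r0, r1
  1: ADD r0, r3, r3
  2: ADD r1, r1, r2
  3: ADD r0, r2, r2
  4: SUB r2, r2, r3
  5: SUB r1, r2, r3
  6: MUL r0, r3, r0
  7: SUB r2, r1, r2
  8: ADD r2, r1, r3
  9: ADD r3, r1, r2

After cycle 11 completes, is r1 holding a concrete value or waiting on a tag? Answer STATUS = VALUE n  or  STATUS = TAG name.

c1: issue SUB r0<-Add1 | r0:Add1,r1:5,r2:6,r3:5
c2: issue ADD r0<-Add2 | r0:Add2,r1:5,r2:6,r3:5
c3: CDB Add1=0; issue ADD r1<-Add1 | r0:Add2,r1:Add1,r2:6,r3:5
c4: CDB Add2=10; issue ADD r0<-Add2 | r0:Add2,r1:Add1,r2:6,r3:5
c5: CDB Add1=11; issue SUB r2<-Add1 | r0:Add2,r1:11,r2:Add1,r3:5
c6: CDB Add2=12; issue SUB r1<-Add2 | r0:12,r1:Add2,r2:Add1,r3:5
c7: CDB Add1=1; issue MUL r0<-Mul1 | r0:Mul1,r1:Add2,r2:1,r3:5
c8: issue SUB r2<-Add1 | r0:Mul1,r1:Add2,r2:Add1,r3:5
c9: CDB Add2=-4; issue ADD r2<-Add2 | r0:Mul1,r1:-4,r2:Add2,r3:5
c10: issue ADD r3<-Add3 | r0:Mul1,r1:-4,r2:Add2,r3:Add3
c11: CDB Add1=-5 | r0:Mul1,r1:-4,r2:Add2,r3:Add3

STATUS = VALUE -4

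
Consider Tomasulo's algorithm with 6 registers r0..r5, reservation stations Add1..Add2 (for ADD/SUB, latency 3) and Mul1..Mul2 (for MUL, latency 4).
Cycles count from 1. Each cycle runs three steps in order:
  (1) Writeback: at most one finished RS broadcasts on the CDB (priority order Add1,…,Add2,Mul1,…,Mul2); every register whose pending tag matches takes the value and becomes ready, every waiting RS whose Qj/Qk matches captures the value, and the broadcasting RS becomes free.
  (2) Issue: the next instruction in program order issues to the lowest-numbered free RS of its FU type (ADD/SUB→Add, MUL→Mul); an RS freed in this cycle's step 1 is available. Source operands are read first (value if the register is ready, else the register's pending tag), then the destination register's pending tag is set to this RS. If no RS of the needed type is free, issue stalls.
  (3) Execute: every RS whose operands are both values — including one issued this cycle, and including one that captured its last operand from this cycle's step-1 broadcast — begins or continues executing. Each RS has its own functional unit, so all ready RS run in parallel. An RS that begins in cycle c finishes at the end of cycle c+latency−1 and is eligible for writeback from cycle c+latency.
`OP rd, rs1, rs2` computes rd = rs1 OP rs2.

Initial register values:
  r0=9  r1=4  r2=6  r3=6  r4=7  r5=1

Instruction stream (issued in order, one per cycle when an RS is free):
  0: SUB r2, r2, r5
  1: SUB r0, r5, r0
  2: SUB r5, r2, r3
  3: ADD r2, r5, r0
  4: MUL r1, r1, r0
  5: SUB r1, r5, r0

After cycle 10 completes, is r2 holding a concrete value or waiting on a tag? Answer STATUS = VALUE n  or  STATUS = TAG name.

  c1: issue SUB r2<-Add1  regs: r0:9,r1:4,r2:Add1,r3:6,r4:7,r5:1
  c2: issue SUB r0<-Add2  regs: r0:Add2,r1:4,r2:Add1,r3:6,r4:7,r5:1
  c3: stall  regs: r0:Add2,r1:4,r2:Add1,r3:6,r4:7,r5:1
  c4: CDB Add1=5; issue SUB r5<-Add1  regs: r0:Add2,r1:4,r2:5,r3:6,r4:7,r5:Add1
  c5: CDB Add2=-8; issue ADD r2<-Add2  regs: r0:-8,r1:4,r2:Add2,r3:6,r4:7,r5:Add1
  c6: issue MUL r1<-Mul1  regs: r0:-8,r1:Mul1,r2:Add2,r3:6,r4:7,r5:Add1
  c7: CDB Add1=-1; issue SUB r1<-Add1  regs: r0:-8,r1:Add1,r2:Add2,r3:6,r4:7,r5:-1
  c8: -  regs: r0:-8,r1:Add1,r2:Add2,r3:6,r4:7,r5:-1
  c9: -  regs: r0:-8,r1:Add1,r2:Add2,r3:6,r4:7,r5:-1
  c10: CDB Add1=7  regs: r0:-8,r1:7,r2:Add2,r3:6,r4:7,r5:-1

STATUS = TAG Add2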